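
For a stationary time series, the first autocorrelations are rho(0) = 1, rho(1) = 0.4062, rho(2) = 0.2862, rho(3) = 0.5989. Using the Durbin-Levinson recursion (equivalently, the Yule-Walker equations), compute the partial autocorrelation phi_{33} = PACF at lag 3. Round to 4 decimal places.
\phi_{33} = 0.5390

The PACF at lag k is phi_{kk}, the last component of the solution
to the Yule-Walker system G_k phi = r_k where
  (G_k)_{ij} = rho(|i - j|), (r_k)_i = rho(i), i,j = 1..k.
Equivalently, Durbin-Levinson gives phi_{kk} iteratively:
  phi_{11} = rho(1)
  phi_{kk} = [rho(k) - sum_{j=1..k-1} phi_{k-1,j} rho(k-j)]
            / [1 - sum_{j=1..k-1} phi_{k-1,j} rho(j)],
  phi_{k,j} = phi_{k-1,j} - phi_{kk} phi_{k-1,k-j},  j = 1..k-1.
Step k = 1:
  phi_11 = rho(1) = 0.4062.
Step k = 2:
  phi_22 = [rho(2) - phi_11 rho(1)] / [1 - phi_11 rho(1)] = [0.2862 - (0.4062)(0.4062)] / [1 - (0.4062)(0.4062)]
         = 0.12120156 / 0.83500156 = 0.145151.
  Update: phi_21 = phi_11 - phi_22 phi_11 = 0.4062 - (0.145151)(0.4062) = 0.34724.
Step k = 3:
  phi_33 = [rho(3) - phi_21 rho(2) - phi_22 rho(1)] / [1 - phi_21 rho(1) - phi_22 rho(2)]
    numerator   = 0.5989 - (0.34724)(0.2862) - (0.145151)(0.4062) = 0.44055959
    denominator = 1 - (0.34724)(0.4062) - (0.145151)(0.2862) = 0.817409
  phi_33 = 0.44055959 / 0.817409 = 0.539.
Therefore phi_{33} = 0.5390.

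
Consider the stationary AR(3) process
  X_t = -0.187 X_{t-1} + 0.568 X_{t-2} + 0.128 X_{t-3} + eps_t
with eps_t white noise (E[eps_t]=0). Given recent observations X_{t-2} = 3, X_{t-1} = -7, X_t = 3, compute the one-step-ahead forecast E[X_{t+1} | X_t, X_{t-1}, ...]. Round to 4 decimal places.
E[X_{t+1} \mid \mathcal F_t] = -4.1530

For an AR(p) model X_t = c + sum_i phi_i X_{t-i} + eps_t, the
one-step-ahead conditional mean is
  E[X_{t+1} | X_t, ...] = c + sum_i phi_i X_{t+1-i}.
Substitute known values:
  E[X_{t+1} | ...] = (-0.187) * (3) + (0.568) * (-7) + (0.128) * (3)
                   = -4.1530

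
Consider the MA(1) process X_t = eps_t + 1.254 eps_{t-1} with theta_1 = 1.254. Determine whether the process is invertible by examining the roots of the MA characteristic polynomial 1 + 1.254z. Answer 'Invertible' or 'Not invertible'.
\text{Not invertible}

The MA(q) characteristic polynomial is P(z) = 1 + 1.254z.
Invertibility requires all roots to lie outside the unit circle, i.e. |z| > 1 for every root.
This is linear in z: 1 + (1.254) z = 0  =>  z = -1/(1.254) = -0.797448,  |z| = 0.797448.
Moduli of all roots: 0.7974.
All moduli strictly greater than 1? No.
Verdict: Not invertible.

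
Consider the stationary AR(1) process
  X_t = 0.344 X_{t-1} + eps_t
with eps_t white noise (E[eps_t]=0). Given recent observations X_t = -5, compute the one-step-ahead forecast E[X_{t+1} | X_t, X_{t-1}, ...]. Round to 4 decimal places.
E[X_{t+1} \mid \mathcal F_t] = -1.7200

For an AR(p) model X_t = c + sum_i phi_i X_{t-i} + eps_t, the
one-step-ahead conditional mean is
  E[X_{t+1} | X_t, ...] = c + sum_i phi_i X_{t+1-i}.
Substitute known values:
  E[X_{t+1} | ...] = (0.344) * (-5)
                   = -1.7200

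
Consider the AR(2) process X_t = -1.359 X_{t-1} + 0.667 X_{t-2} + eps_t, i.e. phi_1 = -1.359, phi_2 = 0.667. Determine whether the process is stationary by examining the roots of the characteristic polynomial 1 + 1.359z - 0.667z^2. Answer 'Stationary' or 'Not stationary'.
\text{Not stationary}

The AR(p) characteristic polynomial is P(z) = 1 + 1.359z - 0.667z^2.
Stationarity requires all roots to lie outside the unit circle, i.e. |z| > 1 for every root.
Set 1 + (1.359) z + (-0.667) z^2 = 0, i.e. a z^2 + b z + c = 0 with a = -0.667, b = 1.359, c = 1.
Discriminant D = b^2 - 4ac = (1.359)^2 - 4*(-0.667)*1 = 1.846881 - (-2.668) = 4.514881.
D >= 0, so the roots are real: z = (-b +/- sqrt(D)) / (2a) = (-1.359 +/- 2.124825) / (-1.334).
  z_1 = (-1.359 + 2.124825) / (-1.334) = -0.5741,   |z_1| = 0.5741.
  z_2 = (-1.359 - 2.124825) / (-1.334) = 2.6116,   |z_2| = 2.6116.
Moduli of all roots: 0.5741, 2.6116.
All moduli strictly greater than 1? No.
Verdict: Not stationary.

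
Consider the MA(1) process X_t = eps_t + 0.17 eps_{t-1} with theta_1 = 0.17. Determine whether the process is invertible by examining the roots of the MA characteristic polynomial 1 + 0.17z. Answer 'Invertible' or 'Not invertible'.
\text{Invertible}

The MA(q) characteristic polynomial is P(z) = 1 + 0.17z.
Invertibility requires all roots to lie outside the unit circle, i.e. |z| > 1 for every root.
This is linear in z: 1 + (0.17) z = 0  =>  z = -1/(0.17) = -5.882353,  |z| = 5.882353.
Moduli of all roots: 5.8824.
All moduli strictly greater than 1? Yes.
Verdict: Invertible.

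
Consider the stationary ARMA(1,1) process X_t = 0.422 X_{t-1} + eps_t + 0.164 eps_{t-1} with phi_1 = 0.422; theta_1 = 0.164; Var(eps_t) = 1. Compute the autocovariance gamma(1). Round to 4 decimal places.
\gamma(1) = 0.7623

Multiply the model equation by X_{t-k} and take expectations. With theta_0 = psi_0 = 1 and psi_j the MA(infinity) weights, this gives
  gamma(k) - sum_i phi_i gamma(k-i) = c_k,
  c_k = sigma^2 * sum_{j=k..q} theta_j psi_{j-k}   (c_k = 0 for k > q),
using gamma(-m) = gamma(m).
psi-weights needed (psi_j = theta_j + sum_i phi_i psi_{j-i}):
  psi_1 = theta_1 + phi_1 = 0.164 + (0.422) = 0.586
Right-hand sides:
  c_0 = sigma^2 (1 + theta_1 psi_1) = 1 * (1 + (0.164)(0.586)) = 1 * 1.096104 = 1.096104
  c_1 = sigma^2 theta_1 = 1 * (0.164) = 0.164
  c_2 = 0
Equations for k = 0 and k = 1 (AR order 1):
  gamma(0) = phi_1 gamma(1) + c_0
  gamma(1) = phi_1 gamma(0) + c_1
Substituting the second into the first: gamma(0) (1 - phi_1^2) = c_0 + phi_1 c_1, so
  gamma(0) = (c_0 + phi_1 c_1) / (1 - phi_1^2) = (1.096104 + (0.422)(0.164)) / (1 - (0.422)^2) = 1.165312 / 0.821916 = 1.417799.
  gamma(1) = phi_1 gamma(0) + c_1 = (0.422)(1.417799) + (0.164) = 0.762311.
Therefore gamma(1) = 0.7623 (to 4 decimal places).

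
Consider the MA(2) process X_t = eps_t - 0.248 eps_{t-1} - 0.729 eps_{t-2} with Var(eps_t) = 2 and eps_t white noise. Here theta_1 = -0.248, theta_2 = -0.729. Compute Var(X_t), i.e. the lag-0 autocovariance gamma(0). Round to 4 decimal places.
\gamma(0) = 3.1859

For an MA(q) process X_t = eps_t + sum_i theta_i eps_{t-i} with
Var(eps_t) = sigma^2, the variance is
  gamma(0) = sigma^2 * (1 + sum_i theta_i^2).
  sum_i theta_i^2 = (-0.248)^2 + (-0.729)^2 = 0.061504 + 0.531441 = 0.592945.
  gamma(0) = 2 * (1 + 0.592945) = 2 * 1.592945 = 3.18589, which rounds to 3.1859.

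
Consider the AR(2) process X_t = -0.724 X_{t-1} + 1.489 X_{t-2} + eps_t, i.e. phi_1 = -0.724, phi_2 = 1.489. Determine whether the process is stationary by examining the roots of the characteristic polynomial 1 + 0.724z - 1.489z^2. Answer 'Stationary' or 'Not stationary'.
\text{Not stationary}

The AR(p) characteristic polynomial is P(z) = 1 + 0.724z - 1.489z^2.
Stationarity requires all roots to lie outside the unit circle, i.e. |z| > 1 for every root.
Set 1 + (0.724) z + (-1.489) z^2 = 0, i.e. a z^2 + b z + c = 0 with a = -1.489, b = 0.724, c = 1.
Discriminant D = b^2 - 4ac = (0.724)^2 - 4*(-1.489)*1 = 0.524176 - (-5.956) = 6.480176.
D >= 0, so the roots are real: z = (-b +/- sqrt(D)) / (2a) = (-0.724 +/- 2.545619) / (-2.978).
  z_1 = (-0.724 + 2.545619) / (-2.978) = -0.6117,   |z_1| = 0.6117.
  z_2 = (-0.724 - 2.545619) / (-2.978) = 1.0979,   |z_2| = 1.0979.
Moduli of all roots: 0.6117, 1.0979.
All moduli strictly greater than 1? No.
Verdict: Not stationary.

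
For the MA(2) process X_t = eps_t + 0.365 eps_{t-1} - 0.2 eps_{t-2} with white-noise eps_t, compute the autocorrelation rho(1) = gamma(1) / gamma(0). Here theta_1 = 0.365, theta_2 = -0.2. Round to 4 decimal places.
\rho(1) = 0.2489

For an MA(q) process with theta_0 = 1, the autocovariance is
  gamma(k) = sigma^2 * sum_{i=0..q-k} theta_i * theta_{i+k},
and rho(k) = gamma(k) / gamma(0). Sigma^2 cancels.
  numerator   = (1)*(0.365) + (0.365)*(-0.2) = 0.292.
  denominator = (1)^2 + (0.365)^2 + (-0.2)^2 = 1.173225.
  rho(1) = 0.292 / 1.173225 = 0.2489.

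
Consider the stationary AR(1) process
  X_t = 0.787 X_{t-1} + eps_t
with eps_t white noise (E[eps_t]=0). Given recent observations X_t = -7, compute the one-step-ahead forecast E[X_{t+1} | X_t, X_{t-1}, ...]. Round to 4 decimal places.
E[X_{t+1} \mid \mathcal F_t] = -5.5090

For an AR(p) model X_t = c + sum_i phi_i X_{t-i} + eps_t, the
one-step-ahead conditional mean is
  E[X_{t+1} | X_t, ...] = c + sum_i phi_i X_{t+1-i}.
Substitute known values:
  E[X_{t+1} | ...] = (0.787) * (-7)
                   = -5.5090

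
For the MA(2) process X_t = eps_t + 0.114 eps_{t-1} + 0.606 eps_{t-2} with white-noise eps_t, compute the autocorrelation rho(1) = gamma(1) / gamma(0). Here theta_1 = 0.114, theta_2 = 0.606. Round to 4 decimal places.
\rho(1) = 0.1326

For an MA(q) process with theta_0 = 1, the autocovariance is
  gamma(k) = sigma^2 * sum_{i=0..q-k} theta_i * theta_{i+k},
and rho(k) = gamma(k) / gamma(0). Sigma^2 cancels.
  numerator   = (1)*(0.114) + (0.114)*(0.606) = 0.183084.
  denominator = (1)^2 + (0.114)^2 + (0.606)^2 = 1.380232.
  rho(1) = 0.183084 / 1.380232 = 0.1326.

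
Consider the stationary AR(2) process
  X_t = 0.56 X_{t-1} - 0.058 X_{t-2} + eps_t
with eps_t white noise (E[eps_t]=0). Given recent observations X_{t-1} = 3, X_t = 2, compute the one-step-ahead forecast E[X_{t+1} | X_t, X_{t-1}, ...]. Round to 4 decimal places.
E[X_{t+1} \mid \mathcal F_t] = 0.9460

For an AR(p) model X_t = c + sum_i phi_i X_{t-i} + eps_t, the
one-step-ahead conditional mean is
  E[X_{t+1} | X_t, ...] = c + sum_i phi_i X_{t+1-i}.
Substitute known values:
  E[X_{t+1} | ...] = (0.56) * (2) + (-0.058) * (3)
                   = 0.9460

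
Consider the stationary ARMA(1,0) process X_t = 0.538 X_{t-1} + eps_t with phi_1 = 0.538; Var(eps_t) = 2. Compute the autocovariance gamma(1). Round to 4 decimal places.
\gamma(1) = 1.5143

Multiply the model equation by X_{t-k} and take expectations. With theta_0 = psi_0 = 1 and psi_j the MA(infinity) weights, this gives
  gamma(k) - sum_i phi_i gamma(k-i) = c_k,
  c_k = sigma^2 * sum_{j=k..q} theta_j psi_{j-k}   (c_k = 0 for k > q),
using gamma(-m) = gamma(m).
Pure AR (q = 0): c_0 = sigma^2 = 2, c_k = 0 for k >= 1.
Equations for k = 0 and k = 1 (AR order 1):
  gamma(0) = phi_1 gamma(1) + c_0
  gamma(1) = phi_1 gamma(0) + c_1
Substituting the second into the first: gamma(0) (1 - phi_1^2) = c_0 + phi_1 c_1, so
  gamma(0) = c_0 / (1 - phi_1^2) = 2 / (1 - (0.538)^2) = 2 / 0.710556 = 2.814697.
  gamma(1) = phi_1 gamma(0) = (0.538)(2.814697) = 1.514307.
Therefore gamma(1) = 1.5143 (to 4 decimal places).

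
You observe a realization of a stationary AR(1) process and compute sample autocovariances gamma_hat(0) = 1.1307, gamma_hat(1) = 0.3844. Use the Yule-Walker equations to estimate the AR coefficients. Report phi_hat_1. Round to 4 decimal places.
\hat\phi_{1} = 0.3400

The Yule-Walker equations for an AR(p) process read, in matrix form,
  Gamma_p phi = r_p,   with   (Gamma_p)_{ij} = gamma(|i - j|),
                       (r_p)_i = gamma(i),   i,j = 1..p.
Substitute the sample gammas (Toeplitz matrix and right-hand side of size 1):
  Gamma_p = [[1.1307]]
  r_p     = [0.3844]
With p = 1 this is the single equation gamma(0) phi_1 = gamma(1):
  phi_hat_1 = gamma(1) / gamma(0) = 0.3844 / 1.1307 = 0.3400.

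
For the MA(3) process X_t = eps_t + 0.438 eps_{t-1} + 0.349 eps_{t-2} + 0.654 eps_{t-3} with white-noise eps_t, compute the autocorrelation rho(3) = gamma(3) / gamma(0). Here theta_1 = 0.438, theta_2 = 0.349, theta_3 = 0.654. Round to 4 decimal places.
\rho(3) = 0.3756

For an MA(q) process with theta_0 = 1, the autocovariance is
  gamma(k) = sigma^2 * sum_{i=0..q-k} theta_i * theta_{i+k},
and rho(k) = gamma(k) / gamma(0). Sigma^2 cancels.
  numerator   = (1)*(0.654) = 0.654.
  denominator = (1)^2 + (0.438)^2 + (0.349)^2 + (0.654)^2 = 1.741361.
  rho(3) = 0.654 / 1.741361 = 0.3756.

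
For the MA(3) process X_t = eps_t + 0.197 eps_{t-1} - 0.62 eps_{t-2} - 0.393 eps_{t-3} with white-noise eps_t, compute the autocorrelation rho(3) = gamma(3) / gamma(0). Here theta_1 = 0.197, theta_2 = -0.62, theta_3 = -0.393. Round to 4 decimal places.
\rho(3) = -0.2491

For an MA(q) process with theta_0 = 1, the autocovariance is
  gamma(k) = sigma^2 * sum_{i=0..q-k} theta_i * theta_{i+k},
and rho(k) = gamma(k) / gamma(0). Sigma^2 cancels.
  numerator   = (1)*(-0.393) = -0.393.
  denominator = (1)^2 + (0.197)^2 + (-0.62)^2 + (-0.393)^2 = 1.577658.
  rho(3) = -0.393 / 1.577658 = -0.2491.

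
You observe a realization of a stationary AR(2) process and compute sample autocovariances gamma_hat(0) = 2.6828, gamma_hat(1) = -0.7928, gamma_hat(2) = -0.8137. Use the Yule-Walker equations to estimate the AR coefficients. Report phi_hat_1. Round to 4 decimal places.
\hat\phi_{1} = -0.4220

The Yule-Walker equations for an AR(p) process read, in matrix form,
  Gamma_p phi = r_p,   with   (Gamma_p)_{ij} = gamma(|i - j|),
                       (r_p)_i = gamma(i),   i,j = 1..p.
Substitute the sample gammas (Toeplitz matrix and right-hand side of size 2):
  Gamma_p = [[2.6828, -0.7928], [-0.7928, 2.6828]]
  r_p     = [-0.7928, -0.8137]
Written out:
  2.6828 phi_1 - 0.7928 phi_2 = -0.7928
  -0.7928 phi_1 + 2.6828 phi_2 = -0.8137
Solve by Cramer's rule:
  det = gamma(0)^2 - gamma(1)^2 = (2.6828)^2 - (-0.7928)^2 = 7.19741584 - 0.62853184 = 6.568884
  phi_hat_1 = [gamma(1) gamma(0) - gamma(1) gamma(2)] / det = [(-0.7928)(2.6828) - (-0.7928)(-0.8137)] / 6.568884 = -2.7720252 / 6.568884 = -0.422
  phi_hat_2 = [gamma(0) gamma(2) - gamma(1)^2] / det = [(2.6828)(-0.8137) - (-0.7928)^2] / 6.568884 = -2.8115262 / 6.568884 = -0.428
So phi_hat = [-0.4220, -0.4280].
Therefore phi_hat_1 = -0.4220.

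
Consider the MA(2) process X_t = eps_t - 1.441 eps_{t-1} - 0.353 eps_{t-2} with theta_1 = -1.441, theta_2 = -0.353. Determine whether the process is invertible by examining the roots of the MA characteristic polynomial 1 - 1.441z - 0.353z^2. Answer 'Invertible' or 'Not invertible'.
\text{Not invertible}

The MA(q) characteristic polynomial is P(z) = 1 - 1.441z - 0.353z^2.
Invertibility requires all roots to lie outside the unit circle, i.e. |z| > 1 for every root.
Set 1 + (-1.441) z + (-0.353) z^2 = 0, i.e. a z^2 + b z + c = 0 with a = -0.353, b = -1.441, c = 1.
Discriminant D = b^2 - 4ac = (-1.441)^2 - 4*(-0.353)*1 = 2.076481 - (-1.412) = 3.488481.
D >= 0, so the roots are real: z = (-b +/- sqrt(D)) / (2a) = (1.441 +/- 1.867748) / (-0.706).
  z_1 = (1.441 + 1.867748) / (-0.706) = -4.6866,   |z_1| = 4.6866.
  z_2 = (1.441 - 1.867748) / (-0.706) = 0.6045,   |z_2| = 0.6045.
Moduli of all roots: 4.6866, 0.6045.
All moduli strictly greater than 1? No.
Verdict: Not invertible.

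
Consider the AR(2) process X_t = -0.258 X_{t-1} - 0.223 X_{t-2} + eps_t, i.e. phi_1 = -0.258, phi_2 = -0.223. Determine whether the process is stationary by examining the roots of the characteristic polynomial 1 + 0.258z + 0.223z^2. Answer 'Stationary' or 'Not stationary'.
\text{Stationary}

The AR(p) characteristic polynomial is P(z) = 1 + 0.258z + 0.223z^2.
Stationarity requires all roots to lie outside the unit circle, i.e. |z| > 1 for every root.
Set 1 + (0.258) z + (0.223) z^2 = 0, i.e. a z^2 + b z + c = 0 with a = 0.223, b = 0.258, c = 1.
Discriminant D = b^2 - 4ac = (0.258)^2 - 4*(0.223)*1 = 0.066564 - (0.892) = -0.825436.
D < 0, so the roots are the complex-conjugate pair z = (-b +/- i sqrt(-D)) / (2a) = -0.5785 +/- 2.0371i.
For a conjugate pair |z|^2 = z * conj(z) = (product of roots) = c/a = 1/(0.223) = 4.484305, so |z| = sqrt(4.484305) = 2.1176 for both roots.
Moduli of all roots: 2.1176, 2.1176.
All moduli strictly greater than 1? Yes.
Verdict: Stationary.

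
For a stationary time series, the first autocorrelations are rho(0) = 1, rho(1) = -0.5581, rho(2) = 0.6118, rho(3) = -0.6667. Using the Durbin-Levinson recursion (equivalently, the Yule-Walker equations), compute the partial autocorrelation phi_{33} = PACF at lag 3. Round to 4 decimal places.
\phi_{33} = -0.4139

The PACF at lag k is phi_{kk}, the last component of the solution
to the Yule-Walker system G_k phi = r_k where
  (G_k)_{ij} = rho(|i - j|), (r_k)_i = rho(i), i,j = 1..k.
Equivalently, Durbin-Levinson gives phi_{kk} iteratively:
  phi_{11} = rho(1)
  phi_{kk} = [rho(k) - sum_{j=1..k-1} phi_{k-1,j} rho(k-j)]
            / [1 - sum_{j=1..k-1} phi_{k-1,j} rho(j)],
  phi_{k,j} = phi_{k-1,j} - phi_{kk} phi_{k-1,k-j},  j = 1..k-1.
Step k = 1:
  phi_11 = rho(1) = -0.5581.
Step k = 2:
  phi_22 = [rho(2) - phi_11 rho(1)] / [1 - phi_11 rho(1)] = [0.6118 - (-0.5581)(-0.5581)] / [1 - (-0.5581)(-0.5581)]
         = 0.30032439 / 0.68852439 = 0.436186.
  Update: phi_21 = phi_11 - phi_22 phi_11 = -0.5581 - (0.436186)(-0.5581) = -0.314665.
Step k = 3:
  phi_33 = [rho(3) - phi_21 rho(2) - phi_22 rho(1)] / [1 - phi_21 rho(1) - phi_22 rho(2)]
    numerator   = -0.6667 - (-0.314665)(0.6118) - (0.436186)(-0.5581) = -0.23075289
    denominator = 1 - (-0.314665)(-0.5581) - (0.436186)(0.6118) = 0.55752723
  phi_33 = -0.23075289 / 0.55752723 = -0.4139.
Therefore phi_{33} = -0.4139.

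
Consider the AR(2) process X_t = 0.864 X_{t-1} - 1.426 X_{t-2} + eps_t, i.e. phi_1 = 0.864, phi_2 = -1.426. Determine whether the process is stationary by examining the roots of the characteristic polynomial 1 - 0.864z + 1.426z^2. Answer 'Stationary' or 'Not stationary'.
\text{Not stationary}

The AR(p) characteristic polynomial is P(z) = 1 - 0.864z + 1.426z^2.
Stationarity requires all roots to lie outside the unit circle, i.e. |z| > 1 for every root.
Set 1 + (-0.864) z + (1.426) z^2 = 0, i.e. a z^2 + b z + c = 0 with a = 1.426, b = -0.864, c = 1.
Discriminant D = b^2 - 4ac = (-0.864)^2 - 4*(1.426)*1 = 0.746496 - (5.704) = -4.957504.
D < 0, so the roots are the complex-conjugate pair z = (-b +/- i sqrt(-D)) / (2a) = 0.3029 +/- 0.7807i.
For a conjugate pair |z|^2 = z * conj(z) = (product of roots) = c/a = 1/(1.426) = 0.701262, so |z| = sqrt(0.701262) = 0.8374 for both roots.
Moduli of all roots: 0.8374, 0.8374.
All moduli strictly greater than 1? No.
Verdict: Not stationary.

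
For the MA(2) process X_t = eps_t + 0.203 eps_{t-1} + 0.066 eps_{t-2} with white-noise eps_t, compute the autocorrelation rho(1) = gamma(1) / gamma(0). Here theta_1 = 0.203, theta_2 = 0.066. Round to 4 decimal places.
\rho(1) = 0.2070

For an MA(q) process with theta_0 = 1, the autocovariance is
  gamma(k) = sigma^2 * sum_{i=0..q-k} theta_i * theta_{i+k},
and rho(k) = gamma(k) / gamma(0). Sigma^2 cancels.
  numerator   = (1)*(0.203) + (0.203)*(0.066) = 0.216398.
  denominator = (1)^2 + (0.203)^2 + (0.066)^2 = 1.045565.
  rho(1) = 0.216398 / 1.045565 = 0.2070.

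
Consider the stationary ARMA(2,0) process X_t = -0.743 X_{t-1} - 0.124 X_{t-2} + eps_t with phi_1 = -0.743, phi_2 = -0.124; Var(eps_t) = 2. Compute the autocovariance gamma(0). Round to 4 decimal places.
\gamma(0) = 3.6076

Multiply the model equation by X_{t-k} and take expectations. With theta_0 = psi_0 = 1 and psi_j the MA(infinity) weights, this gives
  gamma(k) - sum_i phi_i gamma(k-i) = c_k,
  c_k = sigma^2 * sum_{j=k..q} theta_j psi_{j-k}   (c_k = 0 for k > q),
using gamma(-m) = gamma(m).
Pure AR (q = 0): c_0 = sigma^2 = 2, c_k = 0 for k >= 1.
Equations for k = 0, 1, 2 (AR order 2, c_2 = 0):
  (E0) gamma(0) = phi_1 gamma(1) + phi_2 gamma(2) + c_0
  (E1) gamma(1) = phi_1 gamma(0) + phi_2 gamma(1) + c_1
  (E2) gamma(2) = phi_1 gamma(1) + phi_2 gamma(0)
From (E1): gamma(1) = A gamma(0) + B with
  A = phi_1 / (1 - phi_2) = -0.743 / 1.124 = -0.661032,   B = c_1 / (1 - phi_2) = 0 / 1.124 = 0.
Insert (E2) into (E0): gamma(0) (1 - phi_2^2) = phi_1 (1 + phi_2) gamma(1) + c_0.
  phi_1 (1 + phi_2) = (-0.743)(0.876) = -0.650868,   1 - phi_2^2 = 0.984624.
Replace gamma(1) by A gamma(0) + B and collect gamma(0):
  gamma(0) [0.984624 - (-0.650868)(-0.661032)] = c_0 = 2
  gamma(0) * 0.554379 = 2
  gamma(0) = 2 / 0.554379 = 3.607638.
Therefore gamma(0) = 3.6076 (to 4 decimal places).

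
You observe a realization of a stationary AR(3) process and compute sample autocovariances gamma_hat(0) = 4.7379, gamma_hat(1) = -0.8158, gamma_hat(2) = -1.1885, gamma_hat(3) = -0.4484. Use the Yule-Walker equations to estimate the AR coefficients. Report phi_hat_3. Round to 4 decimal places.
\hat\phi_{3} = -0.2250

The Yule-Walker equations for an AR(p) process read, in matrix form,
  Gamma_p phi = r_p,   with   (Gamma_p)_{ij} = gamma(|i - j|),
                       (r_p)_i = gamma(i),   i,j = 1..p.
Substitute the sample gammas (Toeplitz matrix and right-hand side of size 3):
  Gamma_p = [[4.7379, -0.8158, -1.1885], [-0.8158, 4.7379, -0.8158], [-1.1885, -0.8158, 4.7379]]
  r_p     = [-0.8158, -1.1885, -0.4484]
Written out (R1..R3):
  (R1) 4.7379 phi_1 - 0.8158 phi_2 - 1.1885 phi_3 = -0.8158
  (R2) -0.8158 phi_1 + 4.7379 phi_2 - 0.8158 phi_3 = -1.1885
  (R3) -1.1885 phi_1 - 0.8158 phi_2 + 4.7379 phi_3 = -0.4484
Gaussian elimination:
  R2 <- R2 - (-0.8158/4.7379) R1 = R2 - (-0.172186) R1:  4.597431 phi_2 - 1.020443 phi_3 = -1.328969
  R3 <- R3 - (-1.1885/4.7379) R1 = R3 - (-0.25085) R1:  -1.020443 phi_2 + 4.439765 phi_3 = -0.653043
  R3 <- R3 - (-1.020443/4.597431) R2 = R3 - (-0.221959) R2:  4.213268 phi_3 = -0.94802
Back-substitution:
  phi_hat_3 = -0.94802 / 4.213268 = -0.225008
  phi_hat_2 = (-1.328969 - (-1.020443)(-0.225008)) / 4.597431 = -0.339011
  phi_hat_1 = (-0.8158 - (-0.8158)(-0.339011) - (-1.1885)(-0.225008)) / 4.7379 = -0.287002
So phi_hat = [-0.2870, -0.3390, -0.2250].
Therefore phi_hat_3 = -0.2250.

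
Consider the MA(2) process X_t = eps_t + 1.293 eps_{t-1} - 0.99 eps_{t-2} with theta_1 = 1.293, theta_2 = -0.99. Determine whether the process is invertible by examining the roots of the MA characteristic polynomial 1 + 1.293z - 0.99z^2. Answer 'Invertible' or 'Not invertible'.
\text{Not invertible}

The MA(q) characteristic polynomial is P(z) = 1 + 1.293z - 0.99z^2.
Invertibility requires all roots to lie outside the unit circle, i.e. |z| > 1 for every root.
Set 1 + (1.293) z + (-0.99) z^2 = 0, i.e. a z^2 + b z + c = 0 with a = -0.99, b = 1.293, c = 1.
Discriminant D = b^2 - 4ac = (1.293)^2 - 4*(-0.99)*1 = 1.671849 - (-3.96) = 5.631849.
D >= 0, so the roots are real: z = (-b +/- sqrt(D)) / (2a) = (-1.293 +/- 2.373152) / (-1.98).
  z_1 = (-1.293 + 2.373152) / (-1.98) = -0.5455,   |z_1| = 0.5455.
  z_2 = (-1.293 - 2.373152) / (-1.98) = 1.8516,   |z_2| = 1.8516.
Moduli of all roots: 0.5455, 1.8516.
All moduli strictly greater than 1? No.
Verdict: Not invertible.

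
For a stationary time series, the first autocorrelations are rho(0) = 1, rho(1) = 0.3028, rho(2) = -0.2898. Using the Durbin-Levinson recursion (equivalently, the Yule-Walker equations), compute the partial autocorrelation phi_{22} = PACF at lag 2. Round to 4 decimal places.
\phi_{22} = -0.4200

The PACF at lag k is phi_{kk}, the last component of the solution
to the Yule-Walker system G_k phi = r_k where
  (G_k)_{ij} = rho(|i - j|), (r_k)_i = rho(i), i,j = 1..k.
Equivalently, Durbin-Levinson gives phi_{kk} iteratively:
  phi_{11} = rho(1)
  phi_{kk} = [rho(k) - sum_{j=1..k-1} phi_{k-1,j} rho(k-j)]
            / [1 - sum_{j=1..k-1} phi_{k-1,j} rho(j)],
  phi_{k,j} = phi_{k-1,j} - phi_{kk} phi_{k-1,k-j},  j = 1..k-1.
Step k = 1:
  phi_11 = rho(1) = 0.3028.
Step k = 2:
  phi_22 = [rho(2) - phi_11 rho(1)] / [1 - phi_11 rho(1)] = [-0.2898 - (0.3028)(0.3028)] / [1 - (0.3028)(0.3028)]
         = -0.38148784 / 0.90831216 = -0.42.
Therefore phi_{22} = -0.4200.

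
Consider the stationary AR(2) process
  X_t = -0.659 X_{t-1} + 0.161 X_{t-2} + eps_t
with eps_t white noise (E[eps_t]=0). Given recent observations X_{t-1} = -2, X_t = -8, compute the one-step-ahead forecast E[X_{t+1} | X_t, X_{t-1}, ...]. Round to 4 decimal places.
E[X_{t+1} \mid \mathcal F_t] = 4.9500

For an AR(p) model X_t = c + sum_i phi_i X_{t-i} + eps_t, the
one-step-ahead conditional mean is
  E[X_{t+1} | X_t, ...] = c + sum_i phi_i X_{t+1-i}.
Substitute known values:
  E[X_{t+1} | ...] = (-0.659) * (-8) + (0.161) * (-2)
                   = 4.9500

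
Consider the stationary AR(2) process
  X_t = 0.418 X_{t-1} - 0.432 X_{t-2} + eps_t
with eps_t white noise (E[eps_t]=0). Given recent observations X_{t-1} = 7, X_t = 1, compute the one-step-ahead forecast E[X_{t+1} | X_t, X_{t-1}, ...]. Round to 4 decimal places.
E[X_{t+1} \mid \mathcal F_t] = -2.6060

For an AR(p) model X_t = c + sum_i phi_i X_{t-i} + eps_t, the
one-step-ahead conditional mean is
  E[X_{t+1} | X_t, ...] = c + sum_i phi_i X_{t+1-i}.
Substitute known values:
  E[X_{t+1} | ...] = (0.418) * (1) + (-0.432) * (7)
                   = -2.6060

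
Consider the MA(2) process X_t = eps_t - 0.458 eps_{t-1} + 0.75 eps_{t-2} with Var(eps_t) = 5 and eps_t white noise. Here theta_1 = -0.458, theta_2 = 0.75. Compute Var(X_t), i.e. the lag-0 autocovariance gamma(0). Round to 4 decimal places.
\gamma(0) = 8.8613

For an MA(q) process X_t = eps_t + sum_i theta_i eps_{t-i} with
Var(eps_t) = sigma^2, the variance is
  gamma(0) = sigma^2 * (1 + sum_i theta_i^2).
  sum_i theta_i^2 = (-0.458)^2 + (0.75)^2 = 0.209764 + 0.5625 = 0.772264.
  gamma(0) = 5 * (1 + 0.772264) = 5 * 1.772264 = 8.86132, which rounds to 8.8613.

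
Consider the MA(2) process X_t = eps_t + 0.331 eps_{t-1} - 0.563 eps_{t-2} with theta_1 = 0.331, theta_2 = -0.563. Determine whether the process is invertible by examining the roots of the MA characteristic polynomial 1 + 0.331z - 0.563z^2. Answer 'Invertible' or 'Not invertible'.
\text{Invertible}

The MA(q) characteristic polynomial is P(z) = 1 + 0.331z - 0.563z^2.
Invertibility requires all roots to lie outside the unit circle, i.e. |z| > 1 for every root.
Set 1 + (0.331) z + (-0.563) z^2 = 0, i.e. a z^2 + b z + c = 0 with a = -0.563, b = 0.331, c = 1.
Discriminant D = b^2 - 4ac = (0.331)^2 - 4*(-0.563)*1 = 0.109561 - (-2.252) = 2.361561.
D >= 0, so the roots are real: z = (-b +/- sqrt(D)) / (2a) = (-0.331 +/- 1.536737) / (-1.126).
  z_1 = (-0.331 + 1.536737) / (-1.126) = -1.0708,   |z_1| = 1.0708.
  z_2 = (-0.331 - 1.536737) / (-1.126) = 1.6587,   |z_2| = 1.6587.
Moduli of all roots: 1.0708, 1.6587.
All moduli strictly greater than 1? Yes.
Verdict: Invertible.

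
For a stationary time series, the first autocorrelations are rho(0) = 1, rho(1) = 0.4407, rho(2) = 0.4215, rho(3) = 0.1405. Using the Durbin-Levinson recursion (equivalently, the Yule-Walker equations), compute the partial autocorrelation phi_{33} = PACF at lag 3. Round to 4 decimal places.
\phi_{33} = -0.1580

The PACF at lag k is phi_{kk}, the last component of the solution
to the Yule-Walker system G_k phi = r_k where
  (G_k)_{ij} = rho(|i - j|), (r_k)_i = rho(i), i,j = 1..k.
Equivalently, Durbin-Levinson gives phi_{kk} iteratively:
  phi_{11} = rho(1)
  phi_{kk} = [rho(k) - sum_{j=1..k-1} phi_{k-1,j} rho(k-j)]
            / [1 - sum_{j=1..k-1} phi_{k-1,j} rho(j)],
  phi_{k,j} = phi_{k-1,j} - phi_{kk} phi_{k-1,k-j},  j = 1..k-1.
Step k = 1:
  phi_11 = rho(1) = 0.4407.
Step k = 2:
  phi_22 = [rho(2) - phi_11 rho(1)] / [1 - phi_11 rho(1)] = [0.4215 - (0.4407)(0.4407)] / [1 - (0.4407)(0.4407)]
         = 0.22728351 / 0.80578351 = 0.282065.
  Update: phi_21 = phi_11 - phi_22 phi_11 = 0.4407 - (0.282065)(0.4407) = 0.316394.
Step k = 3:
  phi_33 = [rho(3) - phi_21 rho(2) - phi_22 rho(1)] / [1 - phi_21 rho(1) - phi_22 rho(2)]
    numerator   = 0.1405 - (0.316394)(0.4215) - (0.282065)(0.4407) = -0.11716616
    denominator = 1 - (0.316394)(0.4407) - (0.282065)(0.4215) = 0.74167473
  phi_33 = -0.11716616 / 0.74167473 = -0.158.
Therefore phi_{33} = -0.1580.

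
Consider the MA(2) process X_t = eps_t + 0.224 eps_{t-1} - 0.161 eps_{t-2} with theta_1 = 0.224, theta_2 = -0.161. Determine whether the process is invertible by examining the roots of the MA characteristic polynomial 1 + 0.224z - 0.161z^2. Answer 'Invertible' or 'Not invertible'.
\text{Invertible}

The MA(q) characteristic polynomial is P(z) = 1 + 0.224z - 0.161z^2.
Invertibility requires all roots to lie outside the unit circle, i.e. |z| > 1 for every root.
Set 1 + (0.224) z + (-0.161) z^2 = 0, i.e. a z^2 + b z + c = 0 with a = -0.161, b = 0.224, c = 1.
Discriminant D = b^2 - 4ac = (0.224)^2 - 4*(-0.161)*1 = 0.050176 - (-0.644) = 0.694176.
D >= 0, so the roots are real: z = (-b +/- sqrt(D)) / (2a) = (-0.224 +/- 0.833172) / (-0.322).
  z_1 = (-0.224 + 0.833172) / (-0.322) = -1.8918,   |z_1| = 1.8918.
  z_2 = (-0.224 - 0.833172) / (-0.322) = 3.2831,   |z_2| = 3.2831.
Moduli of all roots: 1.8918, 3.2831.
All moduli strictly greater than 1? Yes.
Verdict: Invertible.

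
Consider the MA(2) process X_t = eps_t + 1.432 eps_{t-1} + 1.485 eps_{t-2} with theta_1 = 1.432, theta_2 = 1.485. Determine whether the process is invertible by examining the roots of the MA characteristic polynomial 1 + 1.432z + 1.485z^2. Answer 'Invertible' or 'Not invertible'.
\text{Not invertible}

The MA(q) characteristic polynomial is P(z) = 1 + 1.432z + 1.485z^2.
Invertibility requires all roots to lie outside the unit circle, i.e. |z| > 1 for every root.
Set 1 + (1.432) z + (1.485) z^2 = 0, i.e. a z^2 + b z + c = 0 with a = 1.485, b = 1.432, c = 1.
Discriminant D = b^2 - 4ac = (1.432)^2 - 4*(1.485)*1 = 2.050624 - (5.94) = -3.889376.
D < 0, so the roots are the complex-conjugate pair z = (-b +/- i sqrt(-D)) / (2a) = -0.4822 +/- 0.664i.
For a conjugate pair |z|^2 = z * conj(z) = (product of roots) = c/a = 1/(1.485) = 0.673401, so |z| = sqrt(0.673401) = 0.8206 for both roots.
Moduli of all roots: 0.8206, 0.8206.
All moduli strictly greater than 1? No.
Verdict: Not invertible.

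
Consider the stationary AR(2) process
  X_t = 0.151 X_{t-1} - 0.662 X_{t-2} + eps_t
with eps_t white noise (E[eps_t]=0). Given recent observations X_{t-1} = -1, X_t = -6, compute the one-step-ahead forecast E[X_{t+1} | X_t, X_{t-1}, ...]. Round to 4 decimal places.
E[X_{t+1} \mid \mathcal F_t] = -0.2440

For an AR(p) model X_t = c + sum_i phi_i X_{t-i} + eps_t, the
one-step-ahead conditional mean is
  E[X_{t+1} | X_t, ...] = c + sum_i phi_i X_{t+1-i}.
Substitute known values:
  E[X_{t+1} | ...] = (0.151) * (-6) + (-0.662) * (-1)
                   = -0.2440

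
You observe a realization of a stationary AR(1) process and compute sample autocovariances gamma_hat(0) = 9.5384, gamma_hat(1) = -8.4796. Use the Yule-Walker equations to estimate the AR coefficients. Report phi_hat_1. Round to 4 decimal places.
\hat\phi_{1} = -0.8890

The Yule-Walker equations for an AR(p) process read, in matrix form,
  Gamma_p phi = r_p,   with   (Gamma_p)_{ij} = gamma(|i - j|),
                       (r_p)_i = gamma(i),   i,j = 1..p.
Substitute the sample gammas (Toeplitz matrix and right-hand side of size 1):
  Gamma_p = [[9.5384]]
  r_p     = [-8.4796]
With p = 1 this is the single equation gamma(0) phi_1 = gamma(1):
  phi_hat_1 = gamma(1) / gamma(0) = -8.4796 / 9.5384 = -0.8890.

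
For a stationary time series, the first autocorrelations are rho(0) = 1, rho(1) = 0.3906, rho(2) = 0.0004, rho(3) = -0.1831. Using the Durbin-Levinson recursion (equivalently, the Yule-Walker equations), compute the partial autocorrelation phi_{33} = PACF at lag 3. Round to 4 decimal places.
\phi_{33} = -0.1380

The PACF at lag k is phi_{kk}, the last component of the solution
to the Yule-Walker system G_k phi = r_k where
  (G_k)_{ij} = rho(|i - j|), (r_k)_i = rho(i), i,j = 1..k.
Equivalently, Durbin-Levinson gives phi_{kk} iteratively:
  phi_{11} = rho(1)
  phi_{kk} = [rho(k) - sum_{j=1..k-1} phi_{k-1,j} rho(k-j)]
            / [1 - sum_{j=1..k-1} phi_{k-1,j} rho(j)],
  phi_{k,j} = phi_{k-1,j} - phi_{kk} phi_{k-1,k-j},  j = 1..k-1.
Step k = 1:
  phi_11 = rho(1) = 0.3906.
Step k = 2:
  phi_22 = [rho(2) - phi_11 rho(1)] / [1 - phi_11 rho(1)] = [0.0004 - (0.3906)(0.3906)] / [1 - (0.3906)(0.3906)]
         = -0.15216836 / 0.84743164 = -0.179564.
  Update: phi_21 = phi_11 - phi_22 phi_11 = 0.3906 - (-0.179564)(0.3906) = 0.460738.
Step k = 3:
  phi_33 = [rho(3) - phi_21 rho(2) - phi_22 rho(1)] / [1 - phi_21 rho(1) - phi_22 rho(2)]
    numerator   = -0.1831 - (0.460738)(0.0004) - (-0.179564)(0.3906) = -0.11314653
    denominator = 1 - (0.460738)(0.3906) - (-0.179564)(0.0004) = 0.82010765
  phi_33 = -0.11314653 / 0.82010765 = -0.138.
Therefore phi_{33} = -0.1380.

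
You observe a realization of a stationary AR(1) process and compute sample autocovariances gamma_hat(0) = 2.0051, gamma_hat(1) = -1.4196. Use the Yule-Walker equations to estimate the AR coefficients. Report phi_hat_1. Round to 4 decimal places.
\hat\phi_{1} = -0.7080

The Yule-Walker equations for an AR(p) process read, in matrix form,
  Gamma_p phi = r_p,   with   (Gamma_p)_{ij} = gamma(|i - j|),
                       (r_p)_i = gamma(i),   i,j = 1..p.
Substitute the sample gammas (Toeplitz matrix and right-hand side of size 1):
  Gamma_p = [[2.0051]]
  r_p     = [-1.4196]
With p = 1 this is the single equation gamma(0) phi_1 = gamma(1):
  phi_hat_1 = gamma(1) / gamma(0) = -1.4196 / 2.0051 = -0.7080.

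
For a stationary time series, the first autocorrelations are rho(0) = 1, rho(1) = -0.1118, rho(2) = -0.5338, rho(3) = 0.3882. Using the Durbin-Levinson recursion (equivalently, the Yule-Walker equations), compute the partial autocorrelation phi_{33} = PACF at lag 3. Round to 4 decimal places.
\phi_{33} = 0.3410

The PACF at lag k is phi_{kk}, the last component of the solution
to the Yule-Walker system G_k phi = r_k where
  (G_k)_{ij} = rho(|i - j|), (r_k)_i = rho(i), i,j = 1..k.
Equivalently, Durbin-Levinson gives phi_{kk} iteratively:
  phi_{11} = rho(1)
  phi_{kk} = [rho(k) - sum_{j=1..k-1} phi_{k-1,j} rho(k-j)]
            / [1 - sum_{j=1..k-1} phi_{k-1,j} rho(j)],
  phi_{k,j} = phi_{k-1,j} - phi_{kk} phi_{k-1,k-j},  j = 1..k-1.
Step k = 1:
  phi_11 = rho(1) = -0.1118.
Step k = 2:
  phi_22 = [rho(2) - phi_11 rho(1)] / [1 - phi_11 rho(1)] = [-0.5338 - (-0.1118)(-0.1118)] / [1 - (-0.1118)(-0.1118)]
         = -0.54629924 / 0.98750076 = -0.553214.
  Update: phi_21 = phi_11 - phi_22 phi_11 = -0.1118 - (-0.553214)(-0.1118) = -0.173649.
Step k = 3:
  phi_33 = [rho(3) - phi_21 rho(2) - phi_22 rho(1)] / [1 - phi_21 rho(1) - phi_22 rho(2)]
    numerator   = 0.3882 - (-0.173649)(-0.5338) - (-0.553214)(-0.1118) = 0.23365667
    denominator = 1 - (-0.173649)(-0.1118) - (-0.553214)(-0.5338) = 0.68528038
  phi_33 = 0.23365667 / 0.68528038 = 0.341.
Therefore phi_{33} = 0.3410.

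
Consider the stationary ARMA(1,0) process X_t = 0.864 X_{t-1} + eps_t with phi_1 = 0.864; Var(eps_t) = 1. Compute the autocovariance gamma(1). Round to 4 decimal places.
\gamma(1) = 3.4082

Multiply the model equation by X_{t-k} and take expectations. With theta_0 = psi_0 = 1 and psi_j the MA(infinity) weights, this gives
  gamma(k) - sum_i phi_i gamma(k-i) = c_k,
  c_k = sigma^2 * sum_{j=k..q} theta_j psi_{j-k}   (c_k = 0 for k > q),
using gamma(-m) = gamma(m).
Pure AR (q = 0): c_0 = sigma^2 = 1, c_k = 0 for k >= 1.
Equations for k = 0 and k = 1 (AR order 1):
  gamma(0) = phi_1 gamma(1) + c_0
  gamma(1) = phi_1 gamma(0) + c_1
Substituting the second into the first: gamma(0) (1 - phi_1^2) = c_0 + phi_1 c_1, so
  gamma(0) = c_0 / (1 - phi_1^2) = 1 / (1 - (0.864)^2) = 1 / 0.253504 = 3.944711.
  gamma(1) = phi_1 gamma(0) = (0.864)(3.944711) = 3.40823.
Therefore gamma(1) = 3.4082 (to 4 decimal places).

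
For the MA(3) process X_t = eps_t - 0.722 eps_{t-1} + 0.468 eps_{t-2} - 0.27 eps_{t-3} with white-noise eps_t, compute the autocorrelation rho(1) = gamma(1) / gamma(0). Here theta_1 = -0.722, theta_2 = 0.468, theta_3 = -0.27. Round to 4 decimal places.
\rho(1) = -0.6542

For an MA(q) process with theta_0 = 1, the autocovariance is
  gamma(k) = sigma^2 * sum_{i=0..q-k} theta_i * theta_{i+k},
and rho(k) = gamma(k) / gamma(0). Sigma^2 cancels.
  numerator   = (1)*(-0.722) + (-0.722)*(0.468) + (0.468)*(-0.27) = -1.186256.
  denominator = (1)^2 + (-0.722)^2 + (0.468)^2 + (-0.27)^2 = 1.813208.
  rho(1) = -1.186256 / 1.813208 = -0.6542.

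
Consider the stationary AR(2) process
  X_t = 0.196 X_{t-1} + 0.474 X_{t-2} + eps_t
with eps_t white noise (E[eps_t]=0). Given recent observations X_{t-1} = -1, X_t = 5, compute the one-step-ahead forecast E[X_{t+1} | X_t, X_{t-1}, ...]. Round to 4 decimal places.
E[X_{t+1} \mid \mathcal F_t] = 0.5060

For an AR(p) model X_t = c + sum_i phi_i X_{t-i} + eps_t, the
one-step-ahead conditional mean is
  E[X_{t+1} | X_t, ...] = c + sum_i phi_i X_{t+1-i}.
Substitute known values:
  E[X_{t+1} | ...] = (0.196) * (5) + (0.474) * (-1)
                   = 0.5060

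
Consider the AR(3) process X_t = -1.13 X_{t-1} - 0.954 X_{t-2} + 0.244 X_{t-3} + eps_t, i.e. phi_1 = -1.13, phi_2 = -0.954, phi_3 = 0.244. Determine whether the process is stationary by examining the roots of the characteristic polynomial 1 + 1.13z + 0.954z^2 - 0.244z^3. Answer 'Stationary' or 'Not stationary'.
\text{Not stationary}

The AR(p) characteristic polynomial is P(z) = 1 + 1.13z + 0.954z^2 - 0.244z^3.
Stationarity requires all roots to lie outside the unit circle, i.e. |z| > 1 for every root.
Degree 3: look for a simple real root z0 first, then factor out (1 - z/z0) and solve the remaining quadratic.
Testing z0 = 5: P(5) = 1 + (1.13)(5) + (0.954)(5)^2 + (-0.244)(5)^3
  = 1 + (5.65) + (23.85) + (-30.5) = 0.  So z_0 = 5 is a root, |z_0| = 5.
Divide out the factor (1 - 0.2 z) = (1 - z/z0) (since 1/z0 = 0.2):
  P(z) = (1 - 0.2 z)(1 + (1.33) z + (1.22) z^2)
  [check: z-coef 1.33 - (0.2) = 1.13; z^2-coef 1.22 - (0.2)(1.33) = 0.954; z^3-coef -(0.2)(1.22) = -0.244.]
Remaining roots from the quadratic factor 1 + (1.33) z + (1.22) z^2:
  Set 1 + (1.33) z + (1.22) z^2 = 0, i.e. a z^2 + b z + c = 0 with a = 1.22, b = 1.33, c = 1.
  Discriminant D = b^2 - 4ac = (1.33)^2 - 4*(1.22)*1 = 1.7689 - (4.88) = -3.1111.
  D < 0, so the roots are the complex-conjugate pair z = (-b +/- i sqrt(-D)) / (2a) = -0.5451 +/- 0.7229i.
  For a conjugate pair |z|^2 = z * conj(z) = (product of roots) = c/a = 1/(1.22) = 0.819672, so |z| = sqrt(0.819672) = 0.9054 for both roots.
Moduli of all roots: 5.0000, 0.9054, 0.9054.
All moduli strictly greater than 1? No.
Verdict: Not stationary.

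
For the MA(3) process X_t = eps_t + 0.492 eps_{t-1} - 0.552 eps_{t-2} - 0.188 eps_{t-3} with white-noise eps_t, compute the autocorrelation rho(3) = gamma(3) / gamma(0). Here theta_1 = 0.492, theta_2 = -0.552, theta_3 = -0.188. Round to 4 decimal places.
\rho(3) = -0.1188

For an MA(q) process with theta_0 = 1, the autocovariance is
  gamma(k) = sigma^2 * sum_{i=0..q-k} theta_i * theta_{i+k},
and rho(k) = gamma(k) / gamma(0). Sigma^2 cancels.
  numerator   = (1)*(-0.188) = -0.188.
  denominator = (1)^2 + (0.492)^2 + (-0.552)^2 + (-0.188)^2 = 1.582112.
  rho(3) = -0.188 / 1.582112 = -0.1188.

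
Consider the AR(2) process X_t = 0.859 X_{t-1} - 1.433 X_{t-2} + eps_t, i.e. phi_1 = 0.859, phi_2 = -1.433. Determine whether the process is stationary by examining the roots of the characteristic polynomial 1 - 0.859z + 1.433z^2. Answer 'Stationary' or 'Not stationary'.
\text{Not stationary}

The AR(p) characteristic polynomial is P(z) = 1 - 0.859z + 1.433z^2.
Stationarity requires all roots to lie outside the unit circle, i.e. |z| > 1 for every root.
Set 1 + (-0.859) z + (1.433) z^2 = 0, i.e. a z^2 + b z + c = 0 with a = 1.433, b = -0.859, c = 1.
Discriminant D = b^2 - 4ac = (-0.859)^2 - 4*(1.433)*1 = 0.737881 - (5.732) = -4.994119.
D < 0, so the roots are the complex-conjugate pair z = (-b +/- i sqrt(-D)) / (2a) = 0.2997 +/- 0.7797i.
For a conjugate pair |z|^2 = z * conj(z) = (product of roots) = c/a = 1/(1.433) = 0.697837, so |z| = sqrt(0.697837) = 0.8354 for both roots.
Moduli of all roots: 0.8354, 0.8354.
All moduli strictly greater than 1? No.
Verdict: Not stationary.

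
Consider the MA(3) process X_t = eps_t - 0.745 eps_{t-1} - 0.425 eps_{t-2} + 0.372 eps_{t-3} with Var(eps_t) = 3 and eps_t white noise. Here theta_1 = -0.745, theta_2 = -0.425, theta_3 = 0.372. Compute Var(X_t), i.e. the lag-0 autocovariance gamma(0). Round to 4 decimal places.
\gamma(0) = 5.6221

For an MA(q) process X_t = eps_t + sum_i theta_i eps_{t-i} with
Var(eps_t) = sigma^2, the variance is
  gamma(0) = sigma^2 * (1 + sum_i theta_i^2).
  sum_i theta_i^2 = (-0.745)^2 + (-0.425)^2 + (0.372)^2 = 0.555025 + 0.180625 + 0.138384 = 0.874034.
  gamma(0) = 3 * (1 + 0.874034) = 3 * 1.874034 = 5.622102, which rounds to 5.6221.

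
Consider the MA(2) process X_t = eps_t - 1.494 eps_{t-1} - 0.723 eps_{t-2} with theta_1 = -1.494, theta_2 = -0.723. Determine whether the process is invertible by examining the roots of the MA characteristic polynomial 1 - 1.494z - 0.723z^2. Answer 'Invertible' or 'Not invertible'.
\text{Not invertible}

The MA(q) characteristic polynomial is P(z) = 1 - 1.494z - 0.723z^2.
Invertibility requires all roots to lie outside the unit circle, i.e. |z| > 1 for every root.
Set 1 + (-1.494) z + (-0.723) z^2 = 0, i.e. a z^2 + b z + c = 0 with a = -0.723, b = -1.494, c = 1.
Discriminant D = b^2 - 4ac = (-1.494)^2 - 4*(-0.723)*1 = 2.232036 - (-2.892) = 5.124036.
D >= 0, so the roots are real: z = (-b +/- sqrt(D)) / (2a) = (1.494 +/- 2.263633) / (-1.446).
  z_1 = (1.494 + 2.263633) / (-1.446) = -2.5986,   |z_1| = 2.5986.
  z_2 = (1.494 - 2.263633) / (-1.446) = 0.5322,   |z_2| = 0.5322.
Moduli of all roots: 2.5986, 0.5322.
All moduli strictly greater than 1? No.
Verdict: Not invertible.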